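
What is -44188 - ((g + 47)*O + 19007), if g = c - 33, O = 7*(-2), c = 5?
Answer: -62929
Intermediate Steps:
O = -14
g = -28 (g = 5 - 33 = -28)
-44188 - ((g + 47)*O + 19007) = -44188 - ((-28 + 47)*(-14) + 19007) = -44188 - (19*(-14) + 19007) = -44188 - (-266 + 19007) = -44188 - 1*18741 = -44188 - 18741 = -62929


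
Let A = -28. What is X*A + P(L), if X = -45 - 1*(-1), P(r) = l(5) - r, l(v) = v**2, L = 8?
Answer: 1249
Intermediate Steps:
P(r) = 25 - r (P(r) = 5**2 - r = 25 - r)
X = -44 (X = -45 + 1 = -44)
X*A + P(L) = -44*(-28) + (25 - 1*8) = 1232 + (25 - 8) = 1232 + 17 = 1249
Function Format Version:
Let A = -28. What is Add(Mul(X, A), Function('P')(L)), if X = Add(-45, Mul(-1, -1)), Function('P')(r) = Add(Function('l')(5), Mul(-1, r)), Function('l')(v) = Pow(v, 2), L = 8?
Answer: 1249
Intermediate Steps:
Function('P')(r) = Add(25, Mul(-1, r)) (Function('P')(r) = Add(Pow(5, 2), Mul(-1, r)) = Add(25, Mul(-1, r)))
X = -44 (X = Add(-45, 1) = -44)
Add(Mul(X, A), Function('P')(L)) = Add(Mul(-44, -28), Add(25, Mul(-1, 8))) = Add(1232, Add(25, -8)) = Add(1232, 17) = 1249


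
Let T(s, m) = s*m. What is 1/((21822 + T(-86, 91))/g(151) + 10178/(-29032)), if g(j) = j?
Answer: 2191916/202397497 ≈ 0.010830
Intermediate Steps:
T(s, m) = m*s
1/((21822 + T(-86, 91))/g(151) + 10178/(-29032)) = 1/((21822 + 91*(-86))/151 + 10178/(-29032)) = 1/((21822 - 7826)*(1/151) + 10178*(-1/29032)) = 1/(13996*(1/151) - 5089/14516) = 1/(13996/151 - 5089/14516) = 1/(202397497/2191916) = 2191916/202397497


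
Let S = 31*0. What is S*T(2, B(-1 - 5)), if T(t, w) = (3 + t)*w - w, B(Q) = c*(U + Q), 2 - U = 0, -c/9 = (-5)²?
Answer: 0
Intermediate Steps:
c = -225 (c = -9*(-5)² = -9*25 = -225)
U = 2 (U = 2 - 1*0 = 2 + 0 = 2)
S = 0
B(Q) = -450 - 225*Q (B(Q) = -225*(2 + Q) = -450 - 225*Q)
T(t, w) = -w + w*(3 + t) (T(t, w) = w*(3 + t) - w = -w + w*(3 + t))
S*T(2, B(-1 - 5)) = 0*((-450 - 225*(-1 - 5))*(2 + 2)) = 0*((-450 - 225*(-6))*4) = 0*((-450 + 1350)*4) = 0*(900*4) = 0*3600 = 0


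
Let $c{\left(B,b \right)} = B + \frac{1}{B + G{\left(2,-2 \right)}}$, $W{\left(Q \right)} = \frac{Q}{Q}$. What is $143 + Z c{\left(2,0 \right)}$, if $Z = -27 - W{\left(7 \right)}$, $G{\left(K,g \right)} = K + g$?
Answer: $73$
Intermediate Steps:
$W{\left(Q \right)} = 1$
$c{\left(B,b \right)} = B + \frac{1}{B}$ ($c{\left(B,b \right)} = B + \frac{1}{B + \left(2 - 2\right)} = B + \frac{1}{B + 0} = B + \frac{1}{B}$)
$Z = -28$ ($Z = -27 - 1 = -28$)
$143 + Z c{\left(2,0 \right)} = 143 - 28 \left(2 + \frac{1}{2}\right) = 143 - 70 = 73$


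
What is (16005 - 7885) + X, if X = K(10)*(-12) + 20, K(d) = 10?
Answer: 8020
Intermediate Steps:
X = -100 (X = 10*(-12) + 20 = -120 + 20 = -100)
(16005 - 7885) + X = (16005 - 7885) - 100 = 8120 - 100 = 8020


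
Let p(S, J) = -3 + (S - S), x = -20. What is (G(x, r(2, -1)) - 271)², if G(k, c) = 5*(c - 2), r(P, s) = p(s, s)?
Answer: 87616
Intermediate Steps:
p(S, J) = -3 (p(S, J) = -3 + 0 = -3)
r(P, s) = -3
G(k, c) = -10 + 5*c (G(k, c) = 5*(-2 + c) = -10 + 5*c)
(G(x, r(2, -1)) - 271)² = ((-10 + 5*(-3)) - 271)² = ((-10 - 15) - 271)² = (-25 - 271)² = (-296)² = 87616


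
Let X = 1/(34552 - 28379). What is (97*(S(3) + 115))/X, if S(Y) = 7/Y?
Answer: 210770912/3 ≈ 7.0257e+7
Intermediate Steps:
X = 1/6173 ≈ 0.00016200
(97*(S(3) + 115))/X = (97*(7/3 + 115))/(1/6173) = (97*(7*(⅓) + 115))*6173 = (97*(7/3 + 115))*6173 = (97*(352/3))*6173 = (34144/3)*6173 = 210770912/3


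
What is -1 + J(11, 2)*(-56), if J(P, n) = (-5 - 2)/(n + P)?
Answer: 379/13 ≈ 29.154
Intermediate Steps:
J(P, n) = -7/(P + n)
-1 + J(11, 2)*(-56) = -1 - 7/(11 + 2)*(-56) = -1 - 7/13*(-56) = -1 + 392/13 = 379/13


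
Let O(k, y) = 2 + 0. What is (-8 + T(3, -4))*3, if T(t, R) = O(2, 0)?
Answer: -18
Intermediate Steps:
O(k, y) = 2
T(t, R) = 2
(-8 + T(3, -4))*3 = (-8 + 2)*3 = -6*3 = -18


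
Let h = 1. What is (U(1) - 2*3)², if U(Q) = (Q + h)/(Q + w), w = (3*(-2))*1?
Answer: 1024/25 ≈ 40.960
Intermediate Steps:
w = -6 (w = -6*1 = -6)
U(Q) = (1 + Q)/(-6 + Q) (U(Q) = (Q + 1)/(Q - 6) = (1 + Q)/(-6 + Q))
(U(1) - 2*3)² = ((1 + 1)/(-6 + 1) - 2*3)² = (2/(-5) - 6)² = (-⅕*2 - 6)² = (-⅖ - 6)² = (-32/5)² = 1024/25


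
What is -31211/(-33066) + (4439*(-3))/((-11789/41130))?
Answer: 18111548938339/389815074 ≈ 46462.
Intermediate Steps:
-31211/(-33066) + (4439*(-3))/((-11789/41130)) = -31211*(-1/33066) - 13317/((-11789*1/41130)) = 31211/33066 - 13317/(-11789/41130) = 31211/33066 - 13317*(-41130/11789) = 31211/33066 + 547728210/11789 = 18111548938339/389815074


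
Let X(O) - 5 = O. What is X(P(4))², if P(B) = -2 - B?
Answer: 1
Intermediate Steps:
X(O) = 5 + O
X(P(4))² = (5 + (-2 - 1*4))² = (5 + (-2 - 4))² = (5 - 6)² = (-1)² = 1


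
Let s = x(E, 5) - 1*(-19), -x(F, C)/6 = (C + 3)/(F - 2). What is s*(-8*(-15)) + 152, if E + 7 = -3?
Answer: 2912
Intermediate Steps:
E = -10 (E = -7 - 3 = -10)
x(F, C) = -6*(3 + C)/(-2 + F) (x(F, C) = -6*(C + 3)/(F - 2) = -6*(3 + C)/(-2 + F))
s = 23 (s = 6*(-3 - 1*5)/(-2 - 10) - 1*(-19) = 6*(-3 - 5)/(-12) + 19 = 6*(-1/12)*(-8) + 19 = 4 + 19 = 23)
s*(-8*(-15)) + 152 = 23*(-8*(-15)) + 152 = 23*120 + 152 = 2760 + 152 = 2912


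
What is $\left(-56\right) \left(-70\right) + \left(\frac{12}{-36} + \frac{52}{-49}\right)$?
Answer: $\frac{576035}{147} \approx 3918.6$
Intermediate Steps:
$\left(-56\right) \left(-70\right) + \left(\frac{12}{-36} + \frac{52}{-49}\right) = 3920 + \left(12 \left(- \frac{1}{36}\right) + 52 \left(- \frac{1}{49}\right)\right) = 3920 - \frac{205}{147} = \frac{576035}{147}$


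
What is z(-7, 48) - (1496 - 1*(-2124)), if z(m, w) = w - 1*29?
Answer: -3601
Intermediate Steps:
z(m, w) = -29 + w (z(m, w) = w - 29 = -29 + w)
z(-7, 48) - (1496 - 1*(-2124)) = (-29 + 48) - (1496 - 1*(-2124)) = 19 - (1496 + 2124) = 19 - 1*3620 = 19 - 3620 = -3601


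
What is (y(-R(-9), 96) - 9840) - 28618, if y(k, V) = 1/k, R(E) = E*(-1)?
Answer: -346123/9 ≈ -38458.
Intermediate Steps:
R(E) = -E
(y(-R(-9), 96) - 9840) - 28618 = (1/(-(-1)*(-9)) - 9840) - 28618 = (1/(-1*9) - 9840) - 28618 = (1/(-9) - 9840) - 28618 = (-⅑ - 9840) - 28618 = -88561/9 - 28618 = -346123/9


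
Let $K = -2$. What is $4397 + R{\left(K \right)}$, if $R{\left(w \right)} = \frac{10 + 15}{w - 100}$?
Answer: $\frac{448469}{102} \approx 4396.8$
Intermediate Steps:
$R{\left(w \right)} = \frac{25}{-100 + w}$
$4397 + R{\left(K \right)} = 4397 + \frac{25}{-100 - 2} = 4397 + \frac{25}{-102} = 4397 + 25 \left(- \frac{1}{102}\right) = 4397 - \frac{25}{102} = \frac{448469}{102}$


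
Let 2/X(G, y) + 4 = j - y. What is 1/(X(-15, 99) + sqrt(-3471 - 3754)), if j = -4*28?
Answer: -430/333975629 - 3929125*I/333975629 ≈ -1.2875e-6 - 0.011765*I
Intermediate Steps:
j = -112
X(G, y) = 2/(-116 - y) (X(G, y) = 2/(-4 + (-112 - y)) = 2/(-116 - y))
1/(X(-15, 99) + sqrt(-3471 - 3754)) = 1/(-2/(116 + 99) + sqrt(-3471 - 3754)) = 1/(-2/215 + sqrt(-7225)) = 1/(-2*1/215 + 85*I) = 1/(-2/215 + 85*I) = 46225*(-2/215 - 85*I)/333975629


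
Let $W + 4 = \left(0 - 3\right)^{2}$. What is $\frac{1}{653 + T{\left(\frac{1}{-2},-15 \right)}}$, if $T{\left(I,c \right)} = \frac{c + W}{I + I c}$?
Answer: $\frac{7}{4561} \approx 0.0015348$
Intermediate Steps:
$W = 5$ ($W = -4 + \left(0 - 3\right)^{2} = -4 + \left(-3\right)^{2} = -4 + 9 = 5$)
$T{\left(I,c \right)} = \frac{5 + c}{I + I c}$ ($T{\left(I,c \right)} = \frac{c + 5}{I + I c} = \frac{5 + c}{I + I c}$)
$\frac{1}{653 + T{\left(\frac{1}{-2},-15 \right)}} = \frac{1}{653 + \frac{5 - 15}{\frac{1}{-2} \left(1 - 15\right)}} = \frac{1}{653 + \frac{1}{- \frac{1}{2}} \frac{1}{-14} \left(-10\right)} = \frac{1}{653 - \left(- \frac{1}{7}\right) \left(-10\right)} = \frac{1}{653 - \frac{10}{7}} = \frac{1}{\frac{4561}{7}} = \frac{7}{4561}$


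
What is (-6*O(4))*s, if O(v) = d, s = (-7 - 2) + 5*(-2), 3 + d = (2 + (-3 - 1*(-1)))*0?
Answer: -342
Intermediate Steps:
d = -3 (d = -3 + (2 + (-3 - 1*(-1)))*0 = -3 + (2 + (-3 + 1))*0 = -3 + (2 - 2)*0 = -3 + 0*0 = -3 + 0 = -3)
s = -19 (s = -9 - 10 = -19)
O(v) = -3
(-6*O(4))*s = -6*(-3)*(-19) = 18*(-19) = -342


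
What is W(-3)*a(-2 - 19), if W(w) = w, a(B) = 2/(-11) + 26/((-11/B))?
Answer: -1632/11 ≈ -148.36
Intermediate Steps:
a(B) = -2/11 - 26*B/11 (a(B) = 2*(-1/11) + 26*(-B/11) = -2/11 - 26*B/11)
W(-3)*a(-2 - 19) = -3*(-2/11 - 26*(-2 - 19)/11) = -3*(-2/11 - 26/11*(-21)) = -3*(-2/11 + 546/11) = -3*544/11 = -1632/11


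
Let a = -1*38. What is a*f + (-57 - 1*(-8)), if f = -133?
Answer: 5005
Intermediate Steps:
a = -38
a*f + (-57 - 1*(-8)) = -38*(-133) + (-57 - 1*(-8)) = 5054 + (-57 + 8) = 5054 - 49 = 5005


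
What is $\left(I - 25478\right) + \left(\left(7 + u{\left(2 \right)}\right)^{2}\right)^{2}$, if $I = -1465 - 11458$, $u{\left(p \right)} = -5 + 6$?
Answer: $-34305$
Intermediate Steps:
$u{\left(p \right)} = 1$
$I = -12923$
$\left(I - 25478\right) + \left(\left(7 + u{\left(2 \right)}\right)^{2}\right)^{2} = \left(-12923 - 25478\right) + \left(\left(7 + 1\right)^{2}\right)^{2} = -38401 + \left(8^{2}\right)^{2} = -38401 + 64^{2} = -38401 + 4096 = -34305$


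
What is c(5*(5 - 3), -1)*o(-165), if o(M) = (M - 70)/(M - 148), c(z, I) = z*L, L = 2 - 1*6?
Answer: -9400/313 ≈ -30.032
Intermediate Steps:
L = -4 (L = 2 - 6 = -4)
c(z, I) = -4*z (c(z, I) = z*(-4) = -4*z)
o(M) = (-70 + M)/(-148 + M)
c(5*(5 - 3), -1)*o(-165) = (-20*(5 - 3))*((-70 - 165)/(-148 - 165)) = (-20*2)*(-235/(-313)) = (-4*10)*(-1/313*(-235)) = -40*235/313 = -9400/313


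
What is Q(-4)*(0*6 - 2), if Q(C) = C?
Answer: 8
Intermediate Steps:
Q(-4)*(0*6 - 2) = -4*(0*6 - 2) = -4*(0 - 2) = -4*(-2) = 8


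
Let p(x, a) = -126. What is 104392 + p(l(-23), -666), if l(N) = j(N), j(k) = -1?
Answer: 104266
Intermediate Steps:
l(N) = -1
104392 + p(l(-23), -666) = 104392 - 126 = 104266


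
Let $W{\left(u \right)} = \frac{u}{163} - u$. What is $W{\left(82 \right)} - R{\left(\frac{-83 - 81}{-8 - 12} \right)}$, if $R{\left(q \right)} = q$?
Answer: $- \frac{73103}{815} \approx -89.697$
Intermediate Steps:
$W{\left(u \right)} = - \frac{162 u}{163}$ ($W{\left(u \right)} = u \frac{1}{163} - u = \frac{u}{163} - u = - \frac{162 u}{163}$)
$W{\left(82 \right)} - R{\left(\frac{-83 - 81}{-8 - 12} \right)} = \left(- \frac{162}{163}\right) 82 - \frac{-83 - 81}{-8 - 12} = - \frac{13284}{163} - - \frac{164}{-20} = - \frac{13284}{163} - \left(-164\right) \left(- \frac{1}{20}\right) = - \frac{13284}{163} - \frac{41}{5} = - \frac{73103}{815}$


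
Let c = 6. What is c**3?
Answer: 216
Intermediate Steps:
c**3 = 6**3 = 216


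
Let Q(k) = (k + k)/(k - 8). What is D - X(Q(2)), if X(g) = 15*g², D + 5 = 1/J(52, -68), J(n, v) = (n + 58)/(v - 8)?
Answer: -2039/165 ≈ -12.358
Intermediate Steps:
Q(k) = 2*k/(-8 + k) (Q(k) = (2*k)/(-8 + k) = 2*k/(-8 + k))
J(n, v) = (58 + n)/(-8 + v)
D = -313/55 (D = -5 + 1/((58 + 52)/(-8 - 68)) = -5 + 1/(110/(-76)) = -5 + 1/(-1/76*110) = -5 + 1/(-55/38) = -5 - 38/55 = -313/55 ≈ -5.6909)
D - X(Q(2)) = -313/55 - 15*(2*2/(-8 + 2))² = -313/55 - 15*(2*2/(-6))² = -313/55 - 15*(2*2*(-⅙))² = -313/55 - 15*(-⅔)² = -313/55 - 15*4/9 = -313/55 - 1*20/3 = -313/55 - 20/3 = -2039/165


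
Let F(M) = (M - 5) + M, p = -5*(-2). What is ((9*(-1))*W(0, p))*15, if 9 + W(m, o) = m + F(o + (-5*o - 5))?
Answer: 14040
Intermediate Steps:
p = 10
F(M) = -5 + 2*M (F(M) = (-5 + M) + M = -5 + 2*M)
W(m, o) = -24 + m - 8*o (W(m, o) = -9 + (m + (-5 + 2*(o + (-5*o - 5)))) = -9 + (m + (-5 + 2*(o + (-5 - 5*o)))) = -9 + (m + (-5 + 2*(-5 - 4*o))) = -9 + (m + (-5 + (-10 - 8*o))) = -9 + (m + (-15 - 8*o)) = -9 + (-15 + m - 8*o) = -24 + m - 8*o)
((9*(-1))*W(0, p))*15 = ((9*(-1))*(-24 + 0 - 8*10))*15 = -9*(-24 + 0 - 80)*15 = -9*(-104)*15 = 936*15 = 14040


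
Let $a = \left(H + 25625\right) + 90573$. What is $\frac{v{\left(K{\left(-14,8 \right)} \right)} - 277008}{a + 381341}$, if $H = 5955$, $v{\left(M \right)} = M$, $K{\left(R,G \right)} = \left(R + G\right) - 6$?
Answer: $- \frac{138510}{251747} \approx -0.5502$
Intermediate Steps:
$K{\left(R,G \right)} = -6 + G + R$ ($K{\left(R,G \right)} = \left(G + R\right) - 6 = -6 + G + R$)
$a = 122153$ ($a = \left(5955 + 25625\right) + 90573 = 31580 + 90573 = 122153$)
$\frac{v{\left(K{\left(-14,8 \right)} \right)} - 277008}{a + 381341} = \frac{\left(-6 + 8 - 14\right) - 277008}{122153 + 381341} = \frac{-12 - 277008}{503494} = \left(-277020\right) \frac{1}{503494} = - \frac{138510}{251747}$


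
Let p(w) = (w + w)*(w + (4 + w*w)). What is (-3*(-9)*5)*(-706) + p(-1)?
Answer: -95318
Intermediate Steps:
p(w) = 2*w*(4 + w + w**2) (p(w) = (2*w)*(w + (4 + w**2)) = (2*w)*(4 + w + w**2) = 2*w*(4 + w + w**2))
(-3*(-9)*5)*(-706) + p(-1) = (-3*(-9)*5)*(-706) + 2*(-1)*(4 - 1 + (-1)**2) = (27*5)*(-706) + 2*(-1)*(4 - 1 + 1) = 135*(-706) + 2*(-1)*4 = -95310 - 8 = -95318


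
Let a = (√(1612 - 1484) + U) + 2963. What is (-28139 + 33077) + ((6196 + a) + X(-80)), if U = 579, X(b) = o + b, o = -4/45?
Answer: 656816/45 + 8*√2 ≈ 14607.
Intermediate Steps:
o = -4/45 (o = -4*1/45 = -4/45 ≈ -0.088889)
X(b) = -4/45 + b
a = 3542 + 8*√2 (a = (√(1612 - 1484) + 579) + 2963 = (√128 + 579) + 2963 = (8*√2 + 579) + 2963 = (579 + 8*√2) + 2963 = 3542 + 8*√2 ≈ 3553.3)
(-28139 + 33077) + ((6196 + a) + X(-80)) = (-28139 + 33077) + ((6196 + (3542 + 8*√2)) + (-4/45 - 80)) = 4938 + ((9738 + 8*√2) - 3604/45) = 4938 + (434606/45 + 8*√2) = 656816/45 + 8*√2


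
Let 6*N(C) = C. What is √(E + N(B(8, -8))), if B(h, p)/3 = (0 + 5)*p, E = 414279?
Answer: √414259 ≈ 643.63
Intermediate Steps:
B(h, p) = 15*p (B(h, p) = 3*((0 + 5)*p) = 3*(5*p) = 15*p)
N(C) = C/6
√(E + N(B(8, -8))) = √(414279 + (15*(-8))/6) = √(414279 + (⅙)*(-120)) = √(414279 - 20) = √414259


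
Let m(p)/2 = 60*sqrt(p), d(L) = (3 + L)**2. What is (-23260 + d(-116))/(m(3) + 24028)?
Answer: -63019437/144325396 + 157365*sqrt(3)/72162698 ≈ -0.43287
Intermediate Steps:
m(p) = 120*sqrt(p) (m(p) = 2*(60*sqrt(p)) = 120*sqrt(p))
(-23260 + d(-116))/(m(3) + 24028) = (-23260 + (3 - 116)**2)/(120*sqrt(3) + 24028) = (-23260 + (-113)**2)/(24028 + 120*sqrt(3)) = (-23260 + 12769)/(24028 + 120*sqrt(3)) = -10491/(24028 + 120*sqrt(3))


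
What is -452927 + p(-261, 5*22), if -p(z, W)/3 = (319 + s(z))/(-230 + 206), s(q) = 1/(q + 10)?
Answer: -227349337/502 ≈ -4.5289e+5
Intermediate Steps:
s(q) = 1/(10 + q)
p(z, W) = 319/8 + 1/(8*(10 + z)) (p(z, W) = -3*(319 + 1/(10 + z))/(-230 + 206) = -3*(319 + 1/(10 + z))/(-24) = -3*(319 + 1/(10 + z))*(-1)/24 = -3*(-319/24 - 1/(24*(10 + z))) = 319/8 + 1/(8*(10 + z)))
-452927 + p(-261, 5*22) = -452927 + (3191 + 319*(-261))/(8*(10 - 261)) = -452927 + (⅛)*(3191 - 83259)/(-251) = -452927 + (⅛)*(-1/251)*(-80068) = -452927 + 20017/502 = -227349337/502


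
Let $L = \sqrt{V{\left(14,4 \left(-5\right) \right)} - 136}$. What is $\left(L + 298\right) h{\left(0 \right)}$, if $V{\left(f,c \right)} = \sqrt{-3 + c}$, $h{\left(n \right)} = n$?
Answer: $0$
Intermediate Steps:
$L = \sqrt{-136 + i \sqrt{23}}$ ($L = \sqrt{\sqrt{-3 + 4 \left(-5\right)} - 136} = \sqrt{\sqrt{-3 - 20} - 136} = \sqrt{\sqrt{-23} - 136} = \sqrt{i \sqrt{23} - 136} = \sqrt{-136 + i \sqrt{23}} \approx 0.2056 + 11.664 i$)
$\left(L + 298\right) h{\left(0 \right)} = \left(\sqrt{-136 + i \sqrt{23}} + 298\right) 0 = \left(298 + \sqrt{-136 + i \sqrt{23}}\right) 0 = 0$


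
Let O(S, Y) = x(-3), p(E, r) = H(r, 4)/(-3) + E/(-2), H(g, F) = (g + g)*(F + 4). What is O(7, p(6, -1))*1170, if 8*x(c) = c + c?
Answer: -1755/2 ≈ -877.50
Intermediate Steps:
x(c) = c/4 (x(c) = (c + c)/8 = (2*c)/8 = c/4)
H(g, F) = 2*g*(4 + F) (H(g, F) = (2*g)*(4 + F) = 2*g*(4 + F))
p(E, r) = -16*r/3 - E/2 (p(E, r) = (2*r*(4 + 4))/(-3) + E/(-2) = (2*r*8)*(-1/3) + E*(-1/2) = (16*r)*(-1/3) - E/2 = -16*r/3 - E/2)
O(S, Y) = -3/4 (O(S, Y) = (1/4)*(-3) = -3/4)
O(7, p(6, -1))*1170 = -3/4*1170 = -1755/2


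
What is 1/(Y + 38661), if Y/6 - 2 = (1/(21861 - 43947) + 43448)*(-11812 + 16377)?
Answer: 3681/4380682241068 ≈ 8.4028e-10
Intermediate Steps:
Y = 4380539929927/3681 (Y = 12 + 6*((1/(21861 - 43947) + 43448)*(-11812 + 16377)) = 12 + 6*((1/(-22086) + 43448)*4565) = 12 + 6*((-1/22086 + 43448)*4565) = 12 + 6*((959592527/22086)*4565) = 12 + 6*(4380539885755/22086) = 12 + 4380539885755/3681 = 4380539929927/3681 ≈ 1.1900e+9)
1/(Y + 38661) = 1/(4380539929927/3681 + 38661) = 1/(4380682241068/3681) = 3681/4380682241068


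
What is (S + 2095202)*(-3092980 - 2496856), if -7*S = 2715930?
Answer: -9543035097232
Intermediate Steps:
S = -387990 (S = -⅐*2715930 = -387990)
(S + 2095202)*(-3092980 - 2496856) = (-387990 + 2095202)*(-3092980 - 2496856) = 1707212*(-5589836) = -9543035097232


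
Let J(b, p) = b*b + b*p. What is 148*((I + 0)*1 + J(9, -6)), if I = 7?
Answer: 5032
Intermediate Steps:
J(b, p) = b**2 + b*p
148*((I + 0)*1 + J(9, -6)) = 148*((7 + 0)*1 + 9*(9 - 6)) = 148*(7*1 + 9*3) = 148*(7 + 27) = 148*34 = 5032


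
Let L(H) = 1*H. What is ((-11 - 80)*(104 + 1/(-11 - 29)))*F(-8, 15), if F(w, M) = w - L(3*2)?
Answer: 2649283/20 ≈ 1.3246e+5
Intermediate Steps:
L(H) = H
F(w, M) = -6 + w (F(w, M) = w - 3*2 = w - 1*6 = w - 6 = -6 + w)
((-11 - 80)*(104 + 1/(-11 - 29)))*F(-8, 15) = ((-11 - 80)*(104 + 1/(-11 - 29)))*(-6 - 8) = -91*(104 + 1/(-40))*(-14) = -91*(104 - 1/40)*(-14) = -91*4159/40*(-14) = -378469/40*(-14) = 2649283/20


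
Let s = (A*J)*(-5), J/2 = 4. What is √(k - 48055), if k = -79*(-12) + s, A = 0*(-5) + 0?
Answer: 17*I*√163 ≈ 217.04*I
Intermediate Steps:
J = 8 (J = 2*4 = 8)
A = 0 (A = 0 + 0 = 0)
s = 0 (s = (0*8)*(-5) = 0*(-5) = 0)
k = 948 (k = -79*(-12) + 0 = 948 + 0 = 948)
√(k - 48055) = √(948 - 48055) = √(-47107) = 17*I*√163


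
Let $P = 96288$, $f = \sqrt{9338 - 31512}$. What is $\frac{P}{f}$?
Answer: $- \frac{48144 i \sqrt{22174}}{11087} \approx - 646.62 i$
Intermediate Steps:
$f = i \sqrt{22174}$ ($f = \sqrt{-22174} = i \sqrt{22174} \approx 148.91 i$)
$\frac{P}{f} = \frac{96288}{i \sqrt{22174}} = 96288 \left(- \frac{i \sqrt{22174}}{22174}\right) = - \frac{48144 i \sqrt{22174}}{11087}$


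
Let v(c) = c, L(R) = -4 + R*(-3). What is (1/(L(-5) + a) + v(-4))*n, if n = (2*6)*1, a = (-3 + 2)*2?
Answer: -140/3 ≈ -46.667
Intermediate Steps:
L(R) = -4 - 3*R
a = -2 (a = -1*2 = -2)
n = 12 (n = 12*1 = 12)
(1/(L(-5) + a) + v(-4))*n = (1/((-4 - 3*(-5)) - 2) - 4)*12 = (1/((-4 + 15) - 2) - 4)*12 = (1/(11 - 2) - 4)*12 = (1/9 - 4)*12 = (⅑ - 4)*12 = -35/9*12 = -140/3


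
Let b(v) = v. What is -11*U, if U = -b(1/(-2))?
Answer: -11/2 ≈ -5.5000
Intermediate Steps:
U = ½ (U = -1/(-2) = -1*(-½) = ½ ≈ 0.50000)
-11*U = -11*½ = -11/2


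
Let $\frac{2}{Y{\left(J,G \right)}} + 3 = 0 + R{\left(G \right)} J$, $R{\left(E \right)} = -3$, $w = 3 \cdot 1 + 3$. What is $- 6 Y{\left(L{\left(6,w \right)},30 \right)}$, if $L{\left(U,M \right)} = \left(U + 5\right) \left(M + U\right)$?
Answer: $\frac{4}{133} \approx 0.030075$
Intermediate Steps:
$w = 6$ ($w = 3 + 3 = 6$)
$L{\left(U,M \right)} = \left(5 + U\right) \left(M + U\right)$
$Y{\left(J,G \right)} = \frac{2}{-3 - 3 J}$ ($Y{\left(J,G \right)} = \frac{2}{-3 + \left(0 - 3 J\right)} = \frac{2}{-3 - 3 J}$)
$- 6 Y{\left(L{\left(6,w \right)},30 \right)} = - 6 \frac{2}{3 \left(-1 - \left(6^{2} + 5 \cdot 6 + 5 \cdot 6 + 6 \cdot 6\right)\right)} = - 6 \frac{2}{3 \left(-1 - \left(36 + 30 + 30 + 36\right)\right)} = - 6 \frac{2}{3 \left(-1 - 132\right)} = - 6 \frac{2}{3 \left(-133\right)} = - 6 \cdot \frac{2}{3} \left(- \frac{1}{133}\right) = \left(-6\right) \left(- \frac{2}{399}\right) = \frac{4}{133}$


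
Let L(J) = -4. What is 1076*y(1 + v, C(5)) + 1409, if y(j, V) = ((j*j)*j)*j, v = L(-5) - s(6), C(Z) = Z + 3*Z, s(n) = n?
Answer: 7061045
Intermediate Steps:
C(Z) = 4*Z
v = -10 (v = -4 - 1*6 = -4 - 6 = -10)
y(j, V) = j**4 (y(j, V) = (j**2*j)*j = j**3*j = j**4)
1076*y(1 + v, C(5)) + 1409 = 1076*(1 - 10)**4 + 1409 = 1076*(-9)**4 + 1409 = 1076*6561 + 1409 = 7059636 + 1409 = 7061045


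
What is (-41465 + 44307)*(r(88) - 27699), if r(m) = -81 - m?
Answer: -79200856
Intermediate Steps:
(-41465 + 44307)*(r(88) - 27699) = (-41465 + 44307)*((-81 - 1*88) - 27699) = 2842*((-81 - 88) - 27699) = 2842*(-169 - 27699) = 2842*(-27868) = -79200856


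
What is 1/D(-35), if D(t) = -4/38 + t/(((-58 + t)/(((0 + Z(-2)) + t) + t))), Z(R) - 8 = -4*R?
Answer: -589/12032 ≈ -0.048953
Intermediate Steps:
Z(R) = 8 - 4*R
D(t) = -2/19 + t*(16 + 2*t)/(-58 + t) (D(t) = -4/38 + t/(((-58 + t)/(((0 + (8 - 4*(-2))) + t) + t))) = -4*1/38 + t/(((-58 + t)/(((0 + (8 + 8)) + t) + t))) = -2/19 + t/(((-58 + t)/(((0 + 16) + t) + t))) = -2/19 + t/(((-58 + t)/((16 + t) + t))) = -2/19 + t/(((-58 + t)/(16 + 2*t))) = -2/19 + t*((16 + 2*t)/(-58 + t)) = -2/19 + t*(16 + 2*t)/(-58 + t))
1/D(-35) = 1/(2*(58 + 19*(-35)² + 151*(-35))/(19*(-58 - 35))) = 1/((2/19)*(58 + 19*1225 - 5285)/(-93)) = 1/((2/19)*(-1/93)*(58 + 23275 - 5285)) = 1/((2/19)*(-1/93)*18048) = 1/(-12032/589) = -589/12032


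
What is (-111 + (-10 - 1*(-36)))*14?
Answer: -1190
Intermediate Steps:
(-111 + (-10 - 1*(-36)))*14 = (-111 + (-10 + 36))*14 = (-111 + 26)*14 = -85*14 = -1190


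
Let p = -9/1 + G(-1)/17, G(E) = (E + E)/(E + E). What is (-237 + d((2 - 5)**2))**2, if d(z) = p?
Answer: 17480761/289 ≈ 60487.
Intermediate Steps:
G(E) = 1 (G(E) = (2*E)/((2*E)) = (2*E)*(1/(2*E)) = 1)
p = -152/17 (p = -9/1 + 1/17 = -9*1 + 1*(1/17) = -9 + 1/17 = -152/17 ≈ -8.9412)
d(z) = -152/17
(-237 + d((2 - 5)**2))**2 = (-237 - 152/17)**2 = (-4181/17)**2 = 17480761/289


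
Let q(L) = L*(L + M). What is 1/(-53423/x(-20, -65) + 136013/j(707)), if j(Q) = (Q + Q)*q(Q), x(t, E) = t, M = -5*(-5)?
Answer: 3658894680/9773457204547 ≈ 0.00037437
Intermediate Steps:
M = 25
q(L) = L*(25 + L) (q(L) = L*(L + 25) = L*(25 + L))
j(Q) = 2*Q**2*(25 + Q) (j(Q) = (Q + Q)*(Q*(25 + Q)) = (2*Q)*(Q*(25 + Q)) = 2*Q**2*(25 + Q))
1/(-53423/x(-20, -65) + 136013/j(707)) = 1/(-53423/(-20) + 136013/((2*707**2*(25 + 707)))) = 1/(-53423*(-1/20) + 136013/((2*499849*732))) = 1/(53423/20 + 136013/731778936) = 1/(9773457204547/3658894680) = 3658894680/9773457204547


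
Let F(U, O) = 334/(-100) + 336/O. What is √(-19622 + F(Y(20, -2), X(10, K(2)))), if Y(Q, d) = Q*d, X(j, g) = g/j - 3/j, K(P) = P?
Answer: I*√2298534/10 ≈ 151.61*I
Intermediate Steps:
X(j, g) = -3/j + g/j
F(U, O) = -167/50 + 336/O (F(U, O) = 334*(-1/100) + 336/O = -167/50 + 336/O)
√(-19622 + F(Y(20, -2), X(10, K(2)))) = √(-19622 + (-167/50 + 336/(((-3 + 2)/10)))) = √(-19622 + (-167/50 + 336/(((⅒)*(-1))))) = √(-19622 + (-167/50 + 336/(-⅒))) = √(-19622 + (-167/50 + 336*(-10))) = √(-19622 + (-167/50 - 3360)) = √(-19622 - 168167/50) = √(-1149267/50) = I*√2298534/10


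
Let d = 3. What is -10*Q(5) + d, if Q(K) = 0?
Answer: 3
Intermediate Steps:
-10*Q(5) + d = -10*0 + 3 = 0 + 3 = 3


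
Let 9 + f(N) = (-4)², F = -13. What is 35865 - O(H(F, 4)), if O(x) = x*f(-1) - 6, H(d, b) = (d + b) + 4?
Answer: 35906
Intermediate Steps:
f(N) = 7 (f(N) = -9 + (-4)² = -9 + 16 = 7)
H(d, b) = 4 + b + d (H(d, b) = (b + d) + 4 = 4 + b + d)
O(x) = -6 + 7*x (O(x) = x*7 - 6 = 7*x - 6 = -6 + 7*x)
35865 - O(H(F, 4)) = 35865 - (-6 + 7*(4 + 4 - 13)) = 35865 - (-6 + 7*(-5)) = 35865 - (-6 - 35) = 35865 - 1*(-41) = 35865 + 41 = 35906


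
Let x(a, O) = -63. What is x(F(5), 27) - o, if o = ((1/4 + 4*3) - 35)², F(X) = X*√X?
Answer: -9289/16 ≈ -580.56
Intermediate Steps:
F(X) = X^(3/2)
o = 8281/16 (o = ((1*(¼) + 12) - 35)² = ((¼ + 12) - 35)² = (49/4 - 35)² = (-91/4)² = 8281/16 ≈ 517.56)
x(F(5), 27) - o = -63 - 1*8281/16 = -63 - 8281/16 = -9289/16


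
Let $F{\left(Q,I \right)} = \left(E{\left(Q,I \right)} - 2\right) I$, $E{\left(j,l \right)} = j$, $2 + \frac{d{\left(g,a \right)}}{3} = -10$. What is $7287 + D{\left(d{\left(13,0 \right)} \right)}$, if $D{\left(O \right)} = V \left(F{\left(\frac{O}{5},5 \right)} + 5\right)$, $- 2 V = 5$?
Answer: $\frac{14779}{2} \approx 7389.5$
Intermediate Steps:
$d{\left(g,a \right)} = -36$ ($d{\left(g,a \right)} = -6 + 3 \left(-10\right) = -6 - 30 = -36$)
$V = - \frac{5}{2}$ ($V = \left(- \frac{1}{2}\right) 5 = - \frac{5}{2} \approx -2.5$)
$F{\left(Q,I \right)} = I \left(-2 + Q\right)$ ($F{\left(Q,I \right)} = \left(Q - 2\right) I = \left(-2 + Q\right) I = I \left(-2 + Q\right)$)
$D{\left(O \right)} = \frac{25}{2} - \frac{5 O}{2}$ ($D{\left(O \right)} = - \frac{5 \left(5 \left(-2 + \frac{O}{5}\right) + 5\right)}{2} = - \frac{5 \left(\left(-10 + O\right) + 5\right)}{2} = - \frac{5 \left(-5 + O\right)}{2} = \frac{25}{2} - \frac{5 O}{2}$)
$7287 + D{\left(d{\left(13,0 \right)} \right)} = 7287 + \left(\frac{25}{2} - -90\right) = 7287 + \left(\frac{25}{2} + 90\right) = 7287 + \frac{205}{2} = \frac{14779}{2}$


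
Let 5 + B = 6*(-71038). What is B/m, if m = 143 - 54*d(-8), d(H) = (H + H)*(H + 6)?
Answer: 426233/1585 ≈ 268.92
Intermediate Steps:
d(H) = 2*H*(6 + H) (d(H) = (2*H)*(6 + H) = 2*H*(6 + H))
B = -426233 (B = -5 + 6*(-71038) = -5 - 426228 = -426233)
m = -1585 (m = 143 - 108*(-8)*(6 - 8) = 143 - 108*(-8)*(-2) = 143 - 54*32 = 143 - 1728 = -1585)
B/m = -426233/(-1585) = -426233*(-1/1585) = 426233/1585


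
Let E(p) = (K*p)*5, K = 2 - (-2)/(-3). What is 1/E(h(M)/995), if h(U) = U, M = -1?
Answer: -597/4 ≈ -149.25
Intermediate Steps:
K = 4/3 (K = 2 - (-2)*(-1)/3 = 2 - 1*2/3 = 2 - 2/3 = 4/3 ≈ 1.3333)
E(p) = 20*p/3 (E(p) = (4*p/3)*5 = 20*p/3)
1/E(h(M)/995) = 1/(20*(-1/995)/3) = 1/(20*(-1*1/995)/3) = 1/((20/3)*(-1/995)) = 1/(-4/597) = -597/4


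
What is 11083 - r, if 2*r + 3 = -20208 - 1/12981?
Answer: 275047919/12981 ≈ 21189.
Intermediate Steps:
r = -131179496/12981 (r = -3/2 + (-20208 - 1/12981)/2 = -3/2 + (1/2)*(-262320049/12981) = -3/2 - 262320049/25962 = -131179496/12981 ≈ -10106.)
11083 - r = 11083 - 1*(-131179496/12981) = 11083 + 131179496/12981 = 275047919/12981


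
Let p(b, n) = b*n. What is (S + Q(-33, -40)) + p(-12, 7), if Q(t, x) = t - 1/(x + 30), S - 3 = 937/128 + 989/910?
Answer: -1228781/11648 ≈ -105.49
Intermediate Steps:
S = 664351/58240 (S = 3 + (937/128 + 989/910) = 3 + 489631/58240 = 664351/58240 ≈ 11.407)
Q(t, x) = t - 1/(30 + x)
(S + Q(-33, -40)) + p(-12, 7) = (664351/58240 + (-1 + 30*(-33) - 33*(-40))/(30 - 40)) - 12*7 = (664351/58240 + (-1 - 990 + 1320)/(-10)) - 84 = (664351/58240 - ⅒*329) - 84 = (664351/58240 - 329/10) - 84 = -250349/11648 - 84 = -1228781/11648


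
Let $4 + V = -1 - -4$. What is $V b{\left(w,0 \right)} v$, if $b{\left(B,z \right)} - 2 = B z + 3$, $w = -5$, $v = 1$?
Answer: $-5$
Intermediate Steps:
$V = -1$ ($V = -4 - -3 = -4 + \left(-1 + 4\right) = -4 + 3 = -1$)
$b{\left(B,z \right)} = 5 + B z$ ($b{\left(B,z \right)} = 2 + \left(B z + 3\right) = 2 + \left(3 + B z\right) = 5 + B z$)
$V b{\left(w,0 \right)} v = - (5 - 0) 1 = - (5 + 0) 1 = \left(-1\right) 5 \cdot 1 = \left(-5\right) 1 = -5$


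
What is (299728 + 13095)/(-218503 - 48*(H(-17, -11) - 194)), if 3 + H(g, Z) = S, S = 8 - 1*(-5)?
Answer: -44689/29953 ≈ -1.4920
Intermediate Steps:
S = 13 (S = 8 + 5 = 13)
H(g, Z) = 10 (H(g, Z) = -3 + 13 = 10)
(299728 + 13095)/(-218503 - 48*(H(-17, -11) - 194)) = (299728 + 13095)/(-218503 - 48*(10 - 194)) = 312823/(-218503 - 48*(-184)) = 312823/(-218503 + 8832) = 312823/(-209671) = 312823*(-1/209671) = -44689/29953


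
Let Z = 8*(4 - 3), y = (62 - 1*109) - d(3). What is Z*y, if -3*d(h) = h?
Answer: -368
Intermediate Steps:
d(h) = -h/3
y = -46 (y = (62 - 1*109) - (-1)*3/3 = (62 - 109) - 1*(-1) = -47 + 1 = -46)
Z = 8 (Z = 8*1 = 8)
Z*y = 8*(-46) = -368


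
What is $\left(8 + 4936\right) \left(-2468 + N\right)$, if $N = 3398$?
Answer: $4597920$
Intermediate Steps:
$\left(8 + 4936\right) \left(-2468 + N\right) = \left(8 + 4936\right) \left(-2468 + 3398\right) = 4944 \cdot 930 = 4597920$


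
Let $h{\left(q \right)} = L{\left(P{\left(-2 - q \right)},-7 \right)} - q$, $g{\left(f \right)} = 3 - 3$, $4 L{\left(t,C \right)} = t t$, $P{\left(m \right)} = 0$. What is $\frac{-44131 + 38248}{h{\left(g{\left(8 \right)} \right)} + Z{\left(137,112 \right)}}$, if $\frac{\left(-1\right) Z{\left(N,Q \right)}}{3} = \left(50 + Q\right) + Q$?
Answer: $\frac{1961}{274} \approx 7.1569$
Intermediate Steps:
$L{\left(t,C \right)} = \frac{t^{2}}{4}$ ($L{\left(t,C \right)} = \frac{t t}{4} = \frac{t^{2}}{4}$)
$g{\left(f \right)} = 0$
$h{\left(q \right)} = - q$ ($h{\left(q \right)} = \frac{0^{2}}{4} - q = \frac{1}{4} \cdot 0 - q = 0 - q = - q$)
$Z{\left(N,Q \right)} = -150 - 6 Q$ ($Z{\left(N,Q \right)} = - 3 \left(\left(50 + Q\right) + Q\right) = - 3 \left(50 + 2 Q\right) = -150 - 6 Q$)
$\frac{-44131 + 38248}{h{\left(g{\left(8 \right)} \right)} + Z{\left(137,112 \right)}} = \frac{-44131 + 38248}{\left(-1\right) 0 - 822} = - \frac{5883}{0 - 822} = - \frac{5883}{-822} = \left(-5883\right) \left(- \frac{1}{822}\right) = \frac{1961}{274}$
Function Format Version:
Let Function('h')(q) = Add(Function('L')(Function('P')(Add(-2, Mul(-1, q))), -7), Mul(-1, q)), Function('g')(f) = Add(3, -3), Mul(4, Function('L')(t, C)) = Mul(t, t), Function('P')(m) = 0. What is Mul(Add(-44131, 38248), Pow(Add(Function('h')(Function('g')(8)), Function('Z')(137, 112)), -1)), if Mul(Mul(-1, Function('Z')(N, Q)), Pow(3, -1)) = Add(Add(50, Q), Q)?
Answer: Rational(1961, 274) ≈ 7.1569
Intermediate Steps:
Function('L')(t, C) = Mul(Rational(1, 4), Pow(t, 2)) (Function('L')(t, C) = Mul(Rational(1, 4), Mul(t, t)) = Mul(Rational(1, 4), Pow(t, 2)))
Function('g')(f) = 0
Function('h')(q) = Mul(-1, q) (Function('h')(q) = Add(Mul(Rational(1, 4), Pow(0, 2)), Mul(-1, q)) = Add(Mul(Rational(1, 4), 0), Mul(-1, q)) = Add(0, Mul(-1, q)) = Mul(-1, q))
Function('Z')(N, Q) = Add(-150, Mul(-6, Q)) (Function('Z')(N, Q) = Mul(-3, Add(Add(50, Q), Q)) = Mul(-3, Add(50, Mul(2, Q))) = Add(-150, Mul(-6, Q)))
Mul(Add(-44131, 38248), Pow(Add(Function('h')(Function('g')(8)), Function('Z')(137, 112)), -1)) = Mul(Add(-44131, 38248), Pow(Add(Mul(-1, 0), Add(-150, Mul(-6, 112))), -1)) = Mul(-5883, Pow(Add(0, Add(-150, -672)), -1)) = Mul(-5883, Pow(Add(0, -822), -1)) = Mul(-5883, Pow(-822, -1)) = Mul(-5883, Rational(-1, 822)) = Rational(1961, 274)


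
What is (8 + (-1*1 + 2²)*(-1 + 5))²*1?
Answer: 400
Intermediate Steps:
(8 + (-1*1 + 2²)*(-1 + 5))²*1 = (8 + (-1 + 4)*4)²*1 = (8 + 3*4)²*1 = (8 + 12)²*1 = 20²*1 = 400*1 = 400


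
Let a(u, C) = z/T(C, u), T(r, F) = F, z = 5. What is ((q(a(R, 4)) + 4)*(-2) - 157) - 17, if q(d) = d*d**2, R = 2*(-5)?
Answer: -727/4 ≈ -181.75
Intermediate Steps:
R = -10
a(u, C) = 5/u
q(d) = d**3
((q(a(R, 4)) + 4)*(-2) - 157) - 17 = (((5/(-10))**3 + 4)*(-2) - 157) - 17 = (((5*(-1/10))**3 + 4)*(-2) - 157) - 17 = (((-1/2)**3 + 4)*(-2) - 157) - 17 = ((-1/8 + 4)*(-2) - 157) - 17 = ((31/8)*(-2) - 157) - 17 = (-31/4 - 157) - 17 = -659/4 - 17 = -727/4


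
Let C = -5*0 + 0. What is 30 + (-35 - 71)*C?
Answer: 30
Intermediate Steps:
C = 0 (C = 0 + 0 = 0)
30 + (-35 - 71)*C = 30 + (-35 - 71)*0 = 30 - 106*0 = 30 + 0 = 30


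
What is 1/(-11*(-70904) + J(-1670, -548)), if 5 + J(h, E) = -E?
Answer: 1/780487 ≈ 1.2813e-6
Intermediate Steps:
J(h, E) = -5 - E
1/(-11*(-70904) + J(-1670, -548)) = 1/(-11*(-70904) + (-5 - 1*(-548))) = 1/(779944 + (-5 + 548)) = 1/(779944 + 543) = 1/780487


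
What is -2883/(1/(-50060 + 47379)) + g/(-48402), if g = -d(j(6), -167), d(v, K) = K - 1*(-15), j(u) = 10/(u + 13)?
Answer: 187057345847/24201 ≈ 7.7293e+6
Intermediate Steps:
j(u) = 10/(13 + u)
d(v, K) = 15 + K (d(v, K) = K + 15 = 15 + K)
g = 152 (g = -(15 - 167) = -1*(-152) = 152)
-2883/(1/(-50060 + 47379)) + g/(-48402) = -2883/(1/(-50060 + 47379)) + 152/(-48402) = -2883/(1/(-2681)) + 152*(-1/48402) = -2883/(-1/2681) - 76/24201 = -2883*(-2681) - 76/24201 = 7729323 - 76/24201 = 187057345847/24201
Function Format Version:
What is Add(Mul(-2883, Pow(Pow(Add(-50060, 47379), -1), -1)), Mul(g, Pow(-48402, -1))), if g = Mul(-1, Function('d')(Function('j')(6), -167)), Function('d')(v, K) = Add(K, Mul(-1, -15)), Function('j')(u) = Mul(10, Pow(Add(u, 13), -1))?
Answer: Rational(187057345847, 24201) ≈ 7.7293e+6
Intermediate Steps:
Function('j')(u) = Mul(10, Pow(Add(13, u), -1))
Function('d')(v, K) = Add(15, K) (Function('d')(v, K) = Add(K, 15) = Add(15, K))
g = 152 (g = Mul(-1, Add(15, -167)) = Mul(-1, -152) = 152)
Add(Mul(-2883, Pow(Pow(Add(-50060, 47379), -1), -1)), Mul(g, Pow(-48402, -1))) = Add(Mul(-2883, Pow(Pow(Add(-50060, 47379), -1), -1)), Mul(152, Pow(-48402, -1))) = Add(Mul(-2883, Pow(Pow(-2681, -1), -1)), Mul(152, Rational(-1, 48402))) = Add(Mul(-2883, Pow(Rational(-1, 2681), -1)), Rational(-76, 24201)) = Add(Mul(-2883, -2681), Rational(-76, 24201)) = Add(7729323, Rational(-76, 24201)) = Rational(187057345847, 24201)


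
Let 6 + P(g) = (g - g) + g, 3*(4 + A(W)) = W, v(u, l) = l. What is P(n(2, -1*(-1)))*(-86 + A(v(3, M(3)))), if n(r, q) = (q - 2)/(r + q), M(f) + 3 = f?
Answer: 570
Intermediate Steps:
M(f) = -3 + f
A(W) = -4 + W/3
n(r, q) = (-2 + q)/(q + r)
P(g) = -6 + g (P(g) = -6 + ((g - g) + g) = -6 + (0 + g) = -6 + g)
P(n(2, -1*(-1)))*(-86 + A(v(3, M(3)))) = (-6 + (-2 - 1*(-1))/(-1*(-1) + 2))*(-86 + (-4 + (-3 + 3)/3)) = (-6 + (-2 + 1)/(1 + 2))*(-86 + (-4 + (⅓)*0)) = (-6 - 1/3)*(-86 + (-4 + 0)) = (-6 + (⅓)*(-1))*(-86 - 4) = (-6 - ⅓)*(-90) = -19/3*(-90) = 570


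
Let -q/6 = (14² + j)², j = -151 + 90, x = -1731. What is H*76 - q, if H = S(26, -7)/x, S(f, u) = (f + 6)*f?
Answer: 189221618/1731 ≈ 1.0931e+5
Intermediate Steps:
S(f, u) = f*(6 + f) (S(f, u) = (6 + f)*f = f*(6 + f))
H = -832/1731 (H = (26*(6 + 26))/(-1731) = (26*32)*(-1/1731) = 832*(-1/1731) = -832/1731 ≈ -0.48065)
j = -61
q = -109350 (q = -6*(14² - 61)² = -6*(196 - 61)² = -6*135² = -6*18225 = -109350)
H*76 - q = -832/1731*76 - 1*(-109350) = -63232/1731 + 109350 = 189221618/1731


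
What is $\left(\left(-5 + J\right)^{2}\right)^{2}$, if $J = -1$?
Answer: $1296$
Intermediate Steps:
$\left(\left(-5 + J\right)^{2}\right)^{2} = \left(\left(-5 - 1\right)^{2}\right)^{2} = \left(\left(-6\right)^{2}\right)^{2} = 36^{2} = 1296$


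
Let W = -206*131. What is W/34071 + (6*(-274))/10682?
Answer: -172138588/181973211 ≈ -0.94596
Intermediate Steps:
W = -26986
W/34071 + (6*(-274))/10682 = -26986/34071 + (6*(-274))/10682 = -26986*1/34071 - 1644*1/10682 = -26986/34071 - 822/5341 = -172138588/181973211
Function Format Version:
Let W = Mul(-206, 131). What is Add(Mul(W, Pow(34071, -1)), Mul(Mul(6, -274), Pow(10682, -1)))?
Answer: Rational(-172138588, 181973211) ≈ -0.94596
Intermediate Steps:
W = -26986
Add(Mul(W, Pow(34071, -1)), Mul(Mul(6, -274), Pow(10682, -1))) = Add(Mul(-26986, Pow(34071, -1)), Mul(Mul(6, -274), Pow(10682, -1))) = Add(Mul(-26986, Rational(1, 34071)), Mul(-1644, Rational(1, 10682))) = Add(Rational(-26986, 34071), Rational(-822, 5341)) = Rational(-172138588, 181973211)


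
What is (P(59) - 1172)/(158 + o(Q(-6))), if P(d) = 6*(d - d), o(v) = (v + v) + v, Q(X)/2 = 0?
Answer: -586/79 ≈ -7.4177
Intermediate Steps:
Q(X) = 0 (Q(X) = 2*0 = 0)
o(v) = 3*v (o(v) = 2*v + v = 3*v)
P(d) = 0 (P(d) = 6*0 = 0)
(P(59) - 1172)/(158 + o(Q(-6))) = (0 - 1172)/(158 + 3*0) = -1172/(158 + 0) = -1172/158 = -1172*1/158 = -586/79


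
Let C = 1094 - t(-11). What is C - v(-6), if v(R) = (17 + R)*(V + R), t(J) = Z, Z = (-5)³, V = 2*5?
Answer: 1175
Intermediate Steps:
V = 10
Z = -125
t(J) = -125
v(R) = (10 + R)*(17 + R) (v(R) = (17 + R)*(10 + R) = (10 + R)*(17 + R))
C = 1219 (C = 1094 - 1*(-125) = 1094 + 125 = 1219)
C - v(-6) = 1219 - (170 + (-6)² + 27*(-6)) = 1219 - (170 + 36 - 162) = 1219 - 1*44 = 1219 - 44 = 1175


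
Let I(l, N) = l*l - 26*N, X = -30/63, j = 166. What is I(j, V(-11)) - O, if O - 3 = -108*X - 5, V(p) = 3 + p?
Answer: 194002/7 ≈ 27715.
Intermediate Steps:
X = -10/21 (X = -30*1/63 = -10/21 ≈ -0.47619)
I(l, N) = l² - 26*N
O = 346/7 (O = 3 + (-108*(-10/21) - 5) = 3 + (360/7 - 5) = 3 + 325/7 = 346/7 ≈ 49.429)
I(j, V(-11)) - O = (166² - 26*(3 - 11)) - 1*346/7 = (27556 - 26*(-8)) - 346/7 = (27556 + 208) - 346/7 = 27764 - 346/7 = 194002/7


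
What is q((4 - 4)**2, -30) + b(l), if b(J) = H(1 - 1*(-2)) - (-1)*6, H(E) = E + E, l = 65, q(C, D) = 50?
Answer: 62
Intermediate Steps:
H(E) = 2*E
b(J) = 12 (b(J) = 2*(1 - 1*(-2)) - (-1)*6 = 2*(1 + 2) - 1*(-6) = 2*3 + 6 = 6 + 6 = 12)
q((4 - 4)**2, -30) + b(l) = 50 + 12 = 62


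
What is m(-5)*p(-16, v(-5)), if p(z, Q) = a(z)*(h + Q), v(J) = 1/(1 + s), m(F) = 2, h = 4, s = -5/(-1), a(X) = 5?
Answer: 125/3 ≈ 41.667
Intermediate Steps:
s = 5 (s = -5*(-1) = 5)
v(J) = ⅙ (v(J) = 1/(1 + 5) = 1/6 = ⅙)
p(z, Q) = 20 + 5*Q (p(z, Q) = 5*(4 + Q) = 20 + 5*Q)
m(-5)*p(-16, v(-5)) = 2*(20 + 5*(⅙)) = 2*(20 + ⅚) = 2*(125/6) = 125/3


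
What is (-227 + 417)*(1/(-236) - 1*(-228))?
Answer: 5111665/118 ≈ 43319.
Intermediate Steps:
(-227 + 417)*(1/(-236) - 1*(-228)) = 190*(-1/236 + 228) = 190*(53807/236) = 5111665/118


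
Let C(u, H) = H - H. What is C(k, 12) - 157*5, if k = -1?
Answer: -785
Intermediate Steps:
C(u, H) = 0
C(k, 12) - 157*5 = 0 - 157*5 = 0 - 785 = -785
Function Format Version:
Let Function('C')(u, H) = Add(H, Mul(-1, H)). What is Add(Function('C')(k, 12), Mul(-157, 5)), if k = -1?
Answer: -785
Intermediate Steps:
Function('C')(u, H) = 0
Add(Function('C')(k, 12), Mul(-157, 5)) = Add(0, Mul(-157, 5)) = Add(0, -785) = -785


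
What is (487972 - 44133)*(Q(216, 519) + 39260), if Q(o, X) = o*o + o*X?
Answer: 87888998780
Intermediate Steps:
Q(o, X) = o**2 + X*o
(487972 - 44133)*(Q(216, 519) + 39260) = (487972 - 44133)*(216*(519 + 216) + 39260) = 443839*(216*735 + 39260) = 443839*(158760 + 39260) = 443839*198020 = 87888998780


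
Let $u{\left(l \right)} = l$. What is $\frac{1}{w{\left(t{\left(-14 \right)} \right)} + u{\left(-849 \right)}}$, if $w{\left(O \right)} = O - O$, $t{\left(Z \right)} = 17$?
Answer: $- \frac{1}{849} \approx -0.0011779$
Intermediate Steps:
$w{\left(O \right)} = 0$
$\frac{1}{w{\left(t{\left(-14 \right)} \right)} + u{\left(-849 \right)}} = \frac{1}{0 - 849} = \frac{1}{-849} = - \frac{1}{849}$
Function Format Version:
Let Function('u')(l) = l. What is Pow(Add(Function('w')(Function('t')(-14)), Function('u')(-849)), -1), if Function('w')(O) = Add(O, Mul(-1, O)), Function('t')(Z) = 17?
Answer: Rational(-1, 849) ≈ -0.0011779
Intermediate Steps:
Function('w')(O) = 0
Pow(Add(Function('w')(Function('t')(-14)), Function('u')(-849)), -1) = Pow(Add(0, -849), -1) = Pow(-849, -1) = Rational(-1, 849)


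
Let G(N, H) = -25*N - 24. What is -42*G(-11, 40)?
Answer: -10542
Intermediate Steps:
G(N, H) = -24 - 25*N
-42*G(-11, 40) = -42*(-24 - 25*(-11)) = -42*(-24 + 275) = -42*251 = -10542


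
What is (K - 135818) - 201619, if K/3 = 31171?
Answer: -243924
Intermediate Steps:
K = 93513 (K = 3*31171 = 93513)
(K - 135818) - 201619 = (93513 - 135818) - 201619 = -42305 - 201619 = -243924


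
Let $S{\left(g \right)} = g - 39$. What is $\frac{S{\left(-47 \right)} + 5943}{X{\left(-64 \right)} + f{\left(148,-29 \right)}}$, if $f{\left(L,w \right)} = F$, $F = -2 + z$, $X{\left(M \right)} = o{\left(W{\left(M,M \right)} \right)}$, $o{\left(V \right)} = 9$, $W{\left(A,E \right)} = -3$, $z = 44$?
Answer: $\frac{5857}{51} \approx 114.84$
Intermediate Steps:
$S{\left(g \right)} = -39 + g$
$X{\left(M \right)} = 9$
$F = 42$ ($F = -2 + 44 = 42$)
$f{\left(L,w \right)} = 42$
$\frac{S{\left(-47 \right)} + 5943}{X{\left(-64 \right)} + f{\left(148,-29 \right)}} = \frac{\left(-39 - 47\right) + 5943}{9 + 42} = \frac{-86 + 5943}{51} = 5857 \cdot \frac{1}{51} = \frac{5857}{51}$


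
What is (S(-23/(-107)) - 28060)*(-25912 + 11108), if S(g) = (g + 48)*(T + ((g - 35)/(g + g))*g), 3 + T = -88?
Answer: 5641701097688/11449 ≈ 4.9277e+8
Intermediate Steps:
T = -91 (T = -3 - 88 = -91)
S(g) = (48 + g)*(-217/2 + g/2) (S(g) = (g + 48)*(-91 + ((g - 35)/(g + g))*g) = (48 + g)*(-91 + ((-35 + g)/((2*g)))*g) = (48 + g)*(-91 + ((-35 + g)*(1/(2*g)))*g) = (48 + g)*(-91 + ((-35 + g)/(2*g))*g) = (48 + g)*(-91 + (-35/2 + g/2)) = (48 + g)*(-217/2 + g/2))
(S(-23/(-107)) - 28060)*(-25912 + 11108) = ((-5208 + (-23/(-107))²/2 - (-3887)/(2*(-107))) - 28060)*(-25912 + 11108) = ((-5208 + (-23*(-1/107))²/2 - (-3887)*(-1)/(2*107)) - 28060)*(-14804) = ((-5208 + (23/107)²/2 - 169/2*23/107) - 28060)*(-14804) = ((-5208 + (½)*(529/11449) - 3887/214) - 28060)*(-14804) = ((-5208 + 529/22898 - 3887/214) - 28060)*(-14804) = (-59834082/11449 - 28060)*(-14804) = -381093022/11449*(-14804) = 5641701097688/11449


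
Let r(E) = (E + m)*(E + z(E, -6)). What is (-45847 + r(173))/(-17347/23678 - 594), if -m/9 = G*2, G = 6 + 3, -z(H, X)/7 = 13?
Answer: 1064207710/14082079 ≈ 75.572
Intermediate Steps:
z(H, X) = -91 (z(H, X) = -7*13 = -91)
G = 9
m = -162 (m = -81*2 = -9*18 = -162)
r(E) = (-162 + E)*(-91 + E) (r(E) = (E - 162)*(E - 91) = (-162 + E)*(-91 + E))
(-45847 + r(173))/(-17347/23678 - 594) = (-45847 + (14742 + 173**2 - 253*173))/(-17347/23678 - 594) = (-45847 + (14742 + 29929 - 43769))/(-17347*1/23678 - 594) = (-45847 + 902)/(-17347/23678 - 594) = -44945/(-14082079/23678) = -44945*(-23678/14082079) = 1064207710/14082079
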